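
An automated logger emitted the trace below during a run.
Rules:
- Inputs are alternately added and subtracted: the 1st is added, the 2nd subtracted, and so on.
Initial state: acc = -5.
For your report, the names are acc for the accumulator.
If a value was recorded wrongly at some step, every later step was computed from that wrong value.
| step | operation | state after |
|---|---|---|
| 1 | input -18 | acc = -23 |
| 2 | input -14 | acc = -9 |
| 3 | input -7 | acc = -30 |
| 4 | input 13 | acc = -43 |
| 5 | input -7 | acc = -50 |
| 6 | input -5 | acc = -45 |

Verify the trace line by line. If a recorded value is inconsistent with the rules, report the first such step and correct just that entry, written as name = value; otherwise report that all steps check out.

Recomputing the run from the initial state:
step 1: acc = -23
step 2: acc = -9
step 3: acc = -16
step 4: acc = -29
step 5: acc = -36
step 6: acc = -31
The first disagreement with the trace is at step 3, where the value should be acc = -16.

step 3, acc = -16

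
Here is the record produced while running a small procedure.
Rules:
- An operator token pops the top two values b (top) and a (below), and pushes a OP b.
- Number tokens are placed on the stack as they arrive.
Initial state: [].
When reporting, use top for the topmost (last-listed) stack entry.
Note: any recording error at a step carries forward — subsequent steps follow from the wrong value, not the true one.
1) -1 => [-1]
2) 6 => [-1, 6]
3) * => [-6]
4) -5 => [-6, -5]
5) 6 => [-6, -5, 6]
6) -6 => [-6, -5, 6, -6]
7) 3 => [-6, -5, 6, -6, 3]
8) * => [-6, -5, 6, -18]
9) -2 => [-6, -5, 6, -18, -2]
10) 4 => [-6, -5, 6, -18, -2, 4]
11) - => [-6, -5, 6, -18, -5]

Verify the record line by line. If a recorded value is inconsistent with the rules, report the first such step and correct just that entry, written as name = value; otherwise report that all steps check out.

step 11, top = -6

Recomputing the run from the initial state:
step 1: [-1]
step 2: [-1, 6]
step 3: [-6]
step 4: [-6, -5]
step 5: [-6, -5, 6]
step 6: [-6, -5, 6, -6]
step 7: [-6, -5, 6, -6, 3]
step 8: [-6, -5, 6, -18]
step 9: [-6, -5, 6, -18, -2]
step 10: [-6, -5, 6, -18, -2, 4]
step 11: [-6, -5, 6, -18, -6]
The first disagreement with the record is at step 11, where the value should be top = -6.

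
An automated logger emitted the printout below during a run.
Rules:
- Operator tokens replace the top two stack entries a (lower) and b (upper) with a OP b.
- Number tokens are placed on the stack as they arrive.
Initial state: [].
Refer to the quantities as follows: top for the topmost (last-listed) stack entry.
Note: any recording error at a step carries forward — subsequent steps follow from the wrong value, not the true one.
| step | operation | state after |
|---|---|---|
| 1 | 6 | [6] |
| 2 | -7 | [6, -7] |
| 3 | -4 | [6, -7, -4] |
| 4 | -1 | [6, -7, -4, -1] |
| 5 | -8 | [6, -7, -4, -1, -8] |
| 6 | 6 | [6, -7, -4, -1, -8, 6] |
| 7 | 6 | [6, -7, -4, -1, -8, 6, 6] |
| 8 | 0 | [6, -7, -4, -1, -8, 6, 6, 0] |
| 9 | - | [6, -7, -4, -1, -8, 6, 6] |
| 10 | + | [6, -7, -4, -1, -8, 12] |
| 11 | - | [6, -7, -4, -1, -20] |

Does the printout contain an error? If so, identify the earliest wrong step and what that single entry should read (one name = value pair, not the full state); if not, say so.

no error

Recomputing the run from the initial state:
step 1: [6]
step 2: [6, -7]
step 3: [6, -7, -4]
step 4: [6, -7, -4, -1]
step 5: [6, -7, -4, -1, -8]
step 6: [6, -7, -4, -1, -8, 6]
step 7: [6, -7, -4, -1, -8, 6, 6]
step 8: [6, -7, -4, -1, -8, 6, 6, 0]
step 9: [6, -7, -4, -1, -8, 6, 6]
step 10: [6, -7, -4, -1, -8, 12]
step 11: [6, -7, -4, -1, -20]
This matches the printout at every step.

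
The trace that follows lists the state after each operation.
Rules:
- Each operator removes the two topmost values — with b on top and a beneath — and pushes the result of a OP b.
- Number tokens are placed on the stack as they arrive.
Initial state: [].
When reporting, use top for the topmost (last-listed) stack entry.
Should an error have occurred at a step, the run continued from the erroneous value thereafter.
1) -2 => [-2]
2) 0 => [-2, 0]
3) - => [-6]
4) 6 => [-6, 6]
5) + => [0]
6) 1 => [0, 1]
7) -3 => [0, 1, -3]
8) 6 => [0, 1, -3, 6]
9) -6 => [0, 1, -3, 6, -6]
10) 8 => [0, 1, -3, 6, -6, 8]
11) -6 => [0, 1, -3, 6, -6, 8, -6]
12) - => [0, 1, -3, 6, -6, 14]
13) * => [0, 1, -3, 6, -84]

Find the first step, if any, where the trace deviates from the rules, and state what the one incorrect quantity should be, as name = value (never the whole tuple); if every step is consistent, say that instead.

step 3, top = -2

Recomputing the run from the initial state:
step 1: [-2]
step 2: [-2, 0]
step 3: [-2]
step 4: [-2, 6]
step 5: [4]
step 6: [4, 1]
step 7: [4, 1, -3]
step 8: [4, 1, -3, 6]
step 9: [4, 1, -3, 6, -6]
step 10: [4, 1, -3, 6, -6, 8]
step 11: [4, 1, -3, 6, -6, 8, -6]
step 12: [4, 1, -3, 6, -6, 14]
step 13: [4, 1, -3, 6, -84]
The first disagreement with the trace is at step 3, where the value should be top = -2.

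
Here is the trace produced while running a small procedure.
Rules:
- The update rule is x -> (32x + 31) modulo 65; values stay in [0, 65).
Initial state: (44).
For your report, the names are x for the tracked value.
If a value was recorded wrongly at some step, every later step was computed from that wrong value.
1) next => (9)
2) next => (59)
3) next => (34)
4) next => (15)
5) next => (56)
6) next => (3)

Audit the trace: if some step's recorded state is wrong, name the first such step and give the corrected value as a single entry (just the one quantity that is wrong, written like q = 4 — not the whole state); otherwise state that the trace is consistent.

Step 1: x = (32*44 + 31) mod 65 = 9 — verified.
Step 2: x = (32*9 + 31) mod 65 = 59 — agrees with the trace.
Step 3: x = (32*59 + 31) mod 65 = 34 — checks out.
Step 4: x = (32*34 + 31) mod 65 = 14 — not what was recorded.
So the first discrepancy is step 4, where the right value is x = 14.

step 4, x = 14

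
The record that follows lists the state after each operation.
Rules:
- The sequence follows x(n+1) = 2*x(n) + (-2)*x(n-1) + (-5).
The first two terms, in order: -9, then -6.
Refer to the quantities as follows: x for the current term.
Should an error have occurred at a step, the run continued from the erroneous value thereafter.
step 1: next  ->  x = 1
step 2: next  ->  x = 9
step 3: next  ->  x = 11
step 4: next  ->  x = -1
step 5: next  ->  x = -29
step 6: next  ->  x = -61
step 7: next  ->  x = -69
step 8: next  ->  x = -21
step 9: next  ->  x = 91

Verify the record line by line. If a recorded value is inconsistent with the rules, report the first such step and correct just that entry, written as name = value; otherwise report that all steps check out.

Step 1: x = 2*(-6) + (-2)*(-9) + (-5) = 1 — no discrepancy.
Step 2: x = 2*(1) + (-2)*(-6) + (-5) = 9 — matches.
Step 3: x = 2*(9) + (-2)*(1) + (-5) = 11 — checks out.
Step 4: x = 2*(11) + (-2)*(9) + (-5) = -1 — checks out.
Step 5: x = 2*(-1) + (-2)*(11) + (-5) = -29 — same as recorded.
Step 6: x = 2*(-29) + (-2)*(-1) + (-5) = -61 — consistent with the record.
Step 7: x = 2*(-61) + (-2)*(-29) + (-5) = -69 — checks out.
Step 8: x = 2*(-69) + (-2)*(-61) + (-5) = -21 — exactly as logged.
Step 9: x = 2*(-21) + (-2)*(-69) + (-5) = 91 — exactly as logged.
The recomputation confirms every line.

no error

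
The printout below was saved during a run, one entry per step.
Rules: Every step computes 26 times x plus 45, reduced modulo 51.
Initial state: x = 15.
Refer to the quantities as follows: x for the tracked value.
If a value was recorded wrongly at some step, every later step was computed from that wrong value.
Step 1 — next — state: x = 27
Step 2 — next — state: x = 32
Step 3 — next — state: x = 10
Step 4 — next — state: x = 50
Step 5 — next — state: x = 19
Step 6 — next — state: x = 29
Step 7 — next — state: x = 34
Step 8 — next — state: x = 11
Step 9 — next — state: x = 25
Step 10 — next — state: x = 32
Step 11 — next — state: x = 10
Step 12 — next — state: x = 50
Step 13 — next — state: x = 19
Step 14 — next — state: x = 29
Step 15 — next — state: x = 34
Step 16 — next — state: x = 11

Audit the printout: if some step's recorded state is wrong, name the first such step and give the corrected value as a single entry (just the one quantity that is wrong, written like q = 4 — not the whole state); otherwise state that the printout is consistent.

1. x = (26*15 + 45) mod 51 = 27 (checks out)
2. x = (26*27 + 45) mod 51 = 33 (first mismatch against the printout)
That makes step 2 the first incorrect line — x = 33 is what it should show.

step 2, x = 33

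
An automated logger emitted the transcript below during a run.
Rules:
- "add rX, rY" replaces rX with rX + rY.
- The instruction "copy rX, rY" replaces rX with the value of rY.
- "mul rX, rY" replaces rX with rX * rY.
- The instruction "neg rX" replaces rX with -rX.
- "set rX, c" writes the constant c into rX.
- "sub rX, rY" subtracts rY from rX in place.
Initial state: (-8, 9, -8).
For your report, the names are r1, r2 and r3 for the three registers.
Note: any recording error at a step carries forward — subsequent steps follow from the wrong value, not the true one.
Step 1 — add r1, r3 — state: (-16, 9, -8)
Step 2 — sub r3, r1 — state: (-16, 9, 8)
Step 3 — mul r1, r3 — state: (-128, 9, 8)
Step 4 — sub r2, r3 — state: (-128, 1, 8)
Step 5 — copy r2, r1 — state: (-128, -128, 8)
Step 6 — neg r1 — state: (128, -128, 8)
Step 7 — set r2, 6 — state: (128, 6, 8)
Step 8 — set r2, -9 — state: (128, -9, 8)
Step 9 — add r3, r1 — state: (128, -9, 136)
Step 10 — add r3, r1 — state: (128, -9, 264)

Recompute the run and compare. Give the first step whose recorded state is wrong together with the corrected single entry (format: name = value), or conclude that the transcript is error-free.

Recomputing the run from the initial state:
step 1: r1 = -16, r2 = 9, r3 = -8
step 2: r1 = -16, r2 = 9, r3 = 8
step 3: r1 = -128, r2 = 9, r3 = 8
step 4: r1 = -128, r2 = 1, r3 = 8
step 5: r1 = -128, r2 = -128, r3 = 8
step 6: r1 = 128, r2 = -128, r3 = 8
step 7: r1 = 128, r2 = 6, r3 = 8
step 8: r1 = 128, r2 = -9, r3 = 8
step 9: r1 = 128, r2 = -9, r3 = 136
step 10: r1 = 128, r2 = -9, r3 = 264
This matches the transcript at every step.

no error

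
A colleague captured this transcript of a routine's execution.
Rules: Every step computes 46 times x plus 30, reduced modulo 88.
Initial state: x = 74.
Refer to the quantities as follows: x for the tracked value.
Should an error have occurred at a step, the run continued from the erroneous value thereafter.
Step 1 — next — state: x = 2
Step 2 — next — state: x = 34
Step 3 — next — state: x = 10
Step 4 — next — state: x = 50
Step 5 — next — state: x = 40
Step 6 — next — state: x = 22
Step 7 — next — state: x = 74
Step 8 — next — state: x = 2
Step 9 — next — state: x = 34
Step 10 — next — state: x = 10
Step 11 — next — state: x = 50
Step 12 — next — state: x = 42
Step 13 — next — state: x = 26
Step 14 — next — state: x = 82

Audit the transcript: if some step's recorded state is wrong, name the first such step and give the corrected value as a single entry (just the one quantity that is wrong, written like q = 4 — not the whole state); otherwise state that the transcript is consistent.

Recomputing the run from the initial state:
step 1: x = 2
step 2: x = 34
step 3: x = 10
step 4: x = 50
step 5: x = 42
step 6: x = 26
step 7: x = 82
step 8: x = 18
step 9: x = 66
step 10: x = 74
step 11: x = 2
step 12: x = 34
step 13: x = 10
step 14: x = 50
The first disagreement with the transcript is at step 5, where the value should be x = 42.

step 5, x = 42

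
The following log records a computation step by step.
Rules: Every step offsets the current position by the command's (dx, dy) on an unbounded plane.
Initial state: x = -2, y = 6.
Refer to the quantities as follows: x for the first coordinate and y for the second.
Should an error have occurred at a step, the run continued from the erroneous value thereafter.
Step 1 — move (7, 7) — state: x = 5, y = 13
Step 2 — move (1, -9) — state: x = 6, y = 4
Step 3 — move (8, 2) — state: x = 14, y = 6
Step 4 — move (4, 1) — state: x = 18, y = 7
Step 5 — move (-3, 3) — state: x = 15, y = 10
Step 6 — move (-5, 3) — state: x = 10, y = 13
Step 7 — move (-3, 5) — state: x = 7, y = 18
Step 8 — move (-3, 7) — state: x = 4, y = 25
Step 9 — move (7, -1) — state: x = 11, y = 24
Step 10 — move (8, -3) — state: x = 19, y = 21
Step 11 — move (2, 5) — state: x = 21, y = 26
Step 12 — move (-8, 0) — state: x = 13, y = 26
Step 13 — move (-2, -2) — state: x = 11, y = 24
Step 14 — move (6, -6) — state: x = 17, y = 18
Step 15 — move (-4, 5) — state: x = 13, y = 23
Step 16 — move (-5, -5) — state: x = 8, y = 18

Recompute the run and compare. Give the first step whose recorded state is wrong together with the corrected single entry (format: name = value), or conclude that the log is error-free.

no error

Recomputing the run from the initial state:
step 1: x = 5, y = 13
step 2: x = 6, y = 4
step 3: x = 14, y = 6
step 4: x = 18, y = 7
step 5: x = 15, y = 10
step 6: x = 10, y = 13
step 7: x = 7, y = 18
step 8: x = 4, y = 25
step 9: x = 11, y = 24
step 10: x = 19, y = 21
step 11: x = 21, y = 26
step 12: x = 13, y = 26
step 13: x = 11, y = 24
step 14: x = 17, y = 18
step 15: x = 13, y = 23
step 16: x = 8, y = 18
This matches the log at every step.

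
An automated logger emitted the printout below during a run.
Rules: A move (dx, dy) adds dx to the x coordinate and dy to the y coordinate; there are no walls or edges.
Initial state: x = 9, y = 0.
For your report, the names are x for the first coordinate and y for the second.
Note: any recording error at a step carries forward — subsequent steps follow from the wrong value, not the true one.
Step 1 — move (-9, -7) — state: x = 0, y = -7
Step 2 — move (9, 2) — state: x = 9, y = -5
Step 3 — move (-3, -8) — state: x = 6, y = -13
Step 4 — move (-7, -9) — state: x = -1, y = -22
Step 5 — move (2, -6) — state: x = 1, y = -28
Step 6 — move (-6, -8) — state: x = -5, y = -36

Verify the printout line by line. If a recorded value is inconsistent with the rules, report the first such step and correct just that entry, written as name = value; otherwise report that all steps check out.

no error

step 1: x = 9 + (-9) = 0, y = 0 + (-7) = -7 -> in agreement
step 2: x = 0 + (9) = 9, y = -7 + (2) = -5 -> checks out
step 3: x = 9 + (-3) = 6, y = -5 + (-8) = -13 -> agrees with the printout
step 4: x = 6 + (-7) = -1, y = -13 + (-9) = -22 -> exactly as logged
step 5: x = -1 + (2) = 1, y = -22 + (-6) = -28 -> in agreement
step 6: x = 1 + (-6) = -5, y = -28 + (-8) = -36 -> agrees with the printout
Nothing is out of place; the run is error-free.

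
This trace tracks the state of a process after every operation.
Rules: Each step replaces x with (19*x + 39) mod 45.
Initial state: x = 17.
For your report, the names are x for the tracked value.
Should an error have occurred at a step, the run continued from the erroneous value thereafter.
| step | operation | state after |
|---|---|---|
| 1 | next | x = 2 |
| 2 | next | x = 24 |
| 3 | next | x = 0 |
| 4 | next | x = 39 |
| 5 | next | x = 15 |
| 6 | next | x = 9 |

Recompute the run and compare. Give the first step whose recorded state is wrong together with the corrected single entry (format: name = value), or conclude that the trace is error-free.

step 1: x = (19*17 + 39) mod 45 = 2 -> agrees with the trace
step 2: x = (19*2 + 39) mod 45 = 32 -> a discrepancy with the trace
The earliest wrong entry is at step 2: it should read x = 32.

step 2, x = 32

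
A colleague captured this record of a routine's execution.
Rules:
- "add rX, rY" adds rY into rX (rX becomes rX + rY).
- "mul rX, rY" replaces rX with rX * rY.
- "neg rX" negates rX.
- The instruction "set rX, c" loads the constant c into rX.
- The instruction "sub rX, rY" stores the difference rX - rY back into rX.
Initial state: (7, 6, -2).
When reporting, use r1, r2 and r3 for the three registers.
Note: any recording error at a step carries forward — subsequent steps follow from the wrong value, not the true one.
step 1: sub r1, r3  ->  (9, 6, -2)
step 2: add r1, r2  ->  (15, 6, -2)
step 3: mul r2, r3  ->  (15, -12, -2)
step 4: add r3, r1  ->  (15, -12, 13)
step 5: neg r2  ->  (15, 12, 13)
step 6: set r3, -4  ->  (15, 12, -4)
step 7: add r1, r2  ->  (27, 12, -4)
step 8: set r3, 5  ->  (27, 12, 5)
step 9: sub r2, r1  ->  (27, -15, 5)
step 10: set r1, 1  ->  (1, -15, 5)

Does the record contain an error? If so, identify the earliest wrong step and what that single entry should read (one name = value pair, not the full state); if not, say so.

step 1: r1 = 7 - -2 = 9 -> no discrepancy
step 2: r1 = 9 + 6 = 15 -> verified
step 3: r2 = 6 * -2 = -12 -> verified
step 4: r3 = -2 + 15 = 13 -> checks out
step 5: r2 = -(-12) = 12 -> no discrepancy
step 6: r3 = -4 -> same as recorded
step 7: r1 = 15 + 12 = 27 -> exactly as logged
step 8: r3 = 5 -> in agreement
step 9: r2 = 12 - 27 = -15 -> verified
step 10: r1 = 1 -> checks out
Each recorded entry agrees with the recomputation.

no error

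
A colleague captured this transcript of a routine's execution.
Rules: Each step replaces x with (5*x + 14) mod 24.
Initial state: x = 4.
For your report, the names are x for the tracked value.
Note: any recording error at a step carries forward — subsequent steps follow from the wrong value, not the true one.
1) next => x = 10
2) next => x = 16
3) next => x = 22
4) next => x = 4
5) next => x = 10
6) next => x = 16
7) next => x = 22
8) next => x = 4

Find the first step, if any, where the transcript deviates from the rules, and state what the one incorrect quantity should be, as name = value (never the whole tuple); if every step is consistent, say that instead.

step 1: x = (5*4 + 14) mod 24 = 10 -> verified
step 2: x = (5*10 + 14) mod 24 = 16 -> same as recorded
step 3: x = (5*16 + 14) mod 24 = 22 -> checks out
step 4: x = (5*22 + 14) mod 24 = 4 -> in agreement
step 5: x = (5*4 + 14) mod 24 = 10 -> consistent with the transcript
step 6: x = (5*10 + 14) mod 24 = 16 -> same as recorded
step 7: x = (5*16 + 14) mod 24 = 22 -> checks out
step 8: x = (5*22 + 14) mod 24 = 4 -> verified
All steps check out; nothing to correct.

no error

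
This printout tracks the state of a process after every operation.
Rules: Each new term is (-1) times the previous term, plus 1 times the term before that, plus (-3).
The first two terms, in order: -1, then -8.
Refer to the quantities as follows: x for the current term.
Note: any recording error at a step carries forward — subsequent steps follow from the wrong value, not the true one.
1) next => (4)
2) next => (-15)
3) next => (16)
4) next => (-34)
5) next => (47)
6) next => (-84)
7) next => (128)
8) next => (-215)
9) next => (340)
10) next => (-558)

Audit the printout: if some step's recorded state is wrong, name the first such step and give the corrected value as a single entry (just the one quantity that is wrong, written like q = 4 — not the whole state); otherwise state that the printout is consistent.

Recomputing the run from the initial state:
step 1: x = 4
step 2: x = -15
step 3: x = 16
step 4: x = -34
step 5: x = 47
step 6: x = -84
step 7: x = 128
step 8: x = -215
step 9: x = 340
step 10: x = -558
This matches the printout at every step.

no error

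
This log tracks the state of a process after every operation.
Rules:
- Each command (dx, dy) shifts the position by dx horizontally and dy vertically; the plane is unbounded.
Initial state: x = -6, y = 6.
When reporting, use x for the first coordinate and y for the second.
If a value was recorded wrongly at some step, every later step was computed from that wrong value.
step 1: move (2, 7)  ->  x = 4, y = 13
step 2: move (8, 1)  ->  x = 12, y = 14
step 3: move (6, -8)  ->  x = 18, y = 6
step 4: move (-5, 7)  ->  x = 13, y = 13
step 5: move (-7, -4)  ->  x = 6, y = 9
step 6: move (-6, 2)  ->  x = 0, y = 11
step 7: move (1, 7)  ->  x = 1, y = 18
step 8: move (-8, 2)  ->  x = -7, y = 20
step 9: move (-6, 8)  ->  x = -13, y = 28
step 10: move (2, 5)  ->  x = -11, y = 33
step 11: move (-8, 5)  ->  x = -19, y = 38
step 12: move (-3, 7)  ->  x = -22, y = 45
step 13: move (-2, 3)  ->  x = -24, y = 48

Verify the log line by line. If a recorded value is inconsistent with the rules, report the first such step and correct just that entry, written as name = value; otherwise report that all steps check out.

step 1, x = -4

Recomputing the run from the initial state:
step 1: x = -4, y = 13
step 2: x = 4, y = 14
step 3: x = 10, y = 6
step 4: x = 5, y = 13
step 5: x = -2, y = 9
step 6: x = -8, y = 11
step 7: x = -7, y = 18
step 8: x = -15, y = 20
step 9: x = -21, y = 28
step 10: x = -19, y = 33
step 11: x = -27, y = 38
step 12: x = -30, y = 45
step 13: x = -32, y = 48
The first disagreement with the log is at step 1, where the value should be x = -4.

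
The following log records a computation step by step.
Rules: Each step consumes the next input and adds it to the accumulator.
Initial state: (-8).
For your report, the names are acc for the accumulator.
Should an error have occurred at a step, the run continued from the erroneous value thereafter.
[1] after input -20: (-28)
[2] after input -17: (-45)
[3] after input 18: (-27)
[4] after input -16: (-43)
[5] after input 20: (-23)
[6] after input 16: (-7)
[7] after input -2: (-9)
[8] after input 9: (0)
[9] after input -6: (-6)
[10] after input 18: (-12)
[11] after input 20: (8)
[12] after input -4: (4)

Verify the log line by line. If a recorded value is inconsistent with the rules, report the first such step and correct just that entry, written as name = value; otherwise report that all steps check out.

Recomputing the run from the initial state:
step 1: acc = -28
step 2: acc = -45
step 3: acc = -27
step 4: acc = -43
step 5: acc = -23
step 6: acc = -7
step 7: acc = -9
step 8: acc = 0
step 9: acc = -6
step 10: acc = 12
step 11: acc = 32
step 12: acc = 28
The first disagreement with the log is at step 10, where the value should be acc = 12.

step 10, acc = 12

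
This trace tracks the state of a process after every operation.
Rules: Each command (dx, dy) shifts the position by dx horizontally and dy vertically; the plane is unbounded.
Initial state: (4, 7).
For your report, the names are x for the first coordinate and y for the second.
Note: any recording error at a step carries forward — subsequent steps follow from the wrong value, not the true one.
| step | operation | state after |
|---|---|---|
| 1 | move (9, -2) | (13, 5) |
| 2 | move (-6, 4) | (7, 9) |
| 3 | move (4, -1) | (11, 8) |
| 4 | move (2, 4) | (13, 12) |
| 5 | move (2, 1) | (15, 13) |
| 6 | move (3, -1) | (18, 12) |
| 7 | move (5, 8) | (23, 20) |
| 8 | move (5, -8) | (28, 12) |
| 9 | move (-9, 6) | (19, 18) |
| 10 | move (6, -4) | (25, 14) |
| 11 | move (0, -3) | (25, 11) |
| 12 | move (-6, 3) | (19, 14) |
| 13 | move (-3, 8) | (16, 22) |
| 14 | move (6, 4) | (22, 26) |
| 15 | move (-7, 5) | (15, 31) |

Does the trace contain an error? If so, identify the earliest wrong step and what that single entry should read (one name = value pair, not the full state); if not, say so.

no error

step 1: x = 4 + (9) = 13, y = 7 + (-2) = 5 -> same as recorded
step 2: x = 13 + (-6) = 7, y = 5 + (4) = 9 -> verified
step 3: x = 7 + (4) = 11, y = 9 + (-1) = 8 -> checks out
step 4: x = 11 + (2) = 13, y = 8 + (4) = 12 -> consistent with the trace
step 5: x = 13 + (2) = 15, y = 12 + (1) = 13 -> exactly as logged
step 6: x = 15 + (3) = 18, y = 13 + (-1) = 12 -> confirmed correct
step 7: x = 18 + (5) = 23, y = 12 + (8) = 20 -> in agreement
step 8: x = 23 + (5) = 28, y = 20 + (-8) = 12 -> confirmed correct
step 9: x = 28 + (-9) = 19, y = 12 + (6) = 18 -> matches
step 10: x = 19 + (6) = 25, y = 18 + (-4) = 14 -> exactly as logged
step 11: x = 25 + (0) = 25, y = 14 + (-3) = 11 -> checks out
step 12: x = 25 + (-6) = 19, y = 11 + (3) = 14 -> no discrepancy
step 13: x = 19 + (-3) = 16, y = 14 + (8) = 22 -> consistent with the trace
step 14: x = 16 + (6) = 22, y = 22 + (4) = 26 -> consistent with the trace
step 15: x = 22 + (-7) = 15, y = 26 + (5) = 31 -> agrees with the trace
All entries verified; no error found.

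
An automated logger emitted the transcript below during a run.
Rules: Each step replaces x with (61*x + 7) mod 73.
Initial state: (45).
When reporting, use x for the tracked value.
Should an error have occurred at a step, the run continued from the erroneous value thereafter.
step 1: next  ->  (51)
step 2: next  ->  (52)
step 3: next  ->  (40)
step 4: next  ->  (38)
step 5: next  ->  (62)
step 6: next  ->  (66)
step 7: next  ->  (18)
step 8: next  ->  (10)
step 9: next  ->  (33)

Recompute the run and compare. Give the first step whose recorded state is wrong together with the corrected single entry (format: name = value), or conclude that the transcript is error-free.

1. x = (61*45 + 7) mod 73 = 51 (verified)
2. x = (61*51 + 7) mod 73 = 52 (same as recorded)
3. x = (61*52 + 7) mod 73 = 40 (consistent with the transcript)
4. x = (61*40 + 7) mod 73 = 38 (same as recorded)
5. x = (61*38 + 7) mod 73 = 62 (consistent with the transcript)
6. x = (61*62 + 7) mod 73 = 66 (matches)
7. x = (61*66 + 7) mod 73 = 18 (confirmed correct)
8. x = (61*18 + 7) mod 73 = 10 (checks out)
9. x = (61*10 + 7) mod 73 = 33 (matches)
All steps check out; nothing to correct.

no error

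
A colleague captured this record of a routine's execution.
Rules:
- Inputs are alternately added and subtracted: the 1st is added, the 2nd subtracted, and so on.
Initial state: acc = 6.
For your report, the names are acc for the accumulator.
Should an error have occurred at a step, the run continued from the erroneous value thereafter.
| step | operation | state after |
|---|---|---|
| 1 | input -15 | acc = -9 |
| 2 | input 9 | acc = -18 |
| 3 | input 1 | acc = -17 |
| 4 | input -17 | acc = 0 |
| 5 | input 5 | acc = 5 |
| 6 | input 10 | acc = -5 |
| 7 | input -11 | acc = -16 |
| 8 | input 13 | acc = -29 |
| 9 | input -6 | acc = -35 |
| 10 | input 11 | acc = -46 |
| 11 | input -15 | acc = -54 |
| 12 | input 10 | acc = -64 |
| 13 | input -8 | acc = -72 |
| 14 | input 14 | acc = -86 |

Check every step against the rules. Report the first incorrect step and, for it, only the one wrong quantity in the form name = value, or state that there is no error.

Recomputing the run from the initial state:
step 1: acc = -9
step 2: acc = -18
step 3: acc = -17
step 4: acc = 0
step 5: acc = 5
step 6: acc = -5
step 7: acc = -16
step 8: acc = -29
step 9: acc = -35
step 10: acc = -46
step 11: acc = -61
step 12: acc = -71
step 13: acc = -79
step 14: acc = -93
The first disagreement with the record is at step 11, where the value should be acc = -61.

step 11, acc = -61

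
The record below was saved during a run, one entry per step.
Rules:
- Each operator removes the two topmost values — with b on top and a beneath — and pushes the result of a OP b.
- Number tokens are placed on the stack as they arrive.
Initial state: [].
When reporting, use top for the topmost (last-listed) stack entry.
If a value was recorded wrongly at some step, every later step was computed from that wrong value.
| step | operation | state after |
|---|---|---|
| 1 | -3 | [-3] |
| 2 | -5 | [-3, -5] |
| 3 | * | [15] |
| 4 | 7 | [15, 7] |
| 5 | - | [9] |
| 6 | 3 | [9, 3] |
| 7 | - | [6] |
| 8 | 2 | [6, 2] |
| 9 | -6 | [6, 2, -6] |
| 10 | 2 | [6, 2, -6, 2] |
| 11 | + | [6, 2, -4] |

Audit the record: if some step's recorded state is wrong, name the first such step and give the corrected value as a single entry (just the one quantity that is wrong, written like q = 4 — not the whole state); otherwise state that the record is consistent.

1. push -3: top = -3 (in agreement)
2. push -5: top = -5 (exactly as logged)
3. -3 * -5 = 15 (exactly as logged)
4. push 7: top = 7 (consistent with the record)
5. 15 - 7 = 8 (not what was recorded)
That makes step 5 the first incorrect line — top = 8 is what it should show.

step 5, top = 8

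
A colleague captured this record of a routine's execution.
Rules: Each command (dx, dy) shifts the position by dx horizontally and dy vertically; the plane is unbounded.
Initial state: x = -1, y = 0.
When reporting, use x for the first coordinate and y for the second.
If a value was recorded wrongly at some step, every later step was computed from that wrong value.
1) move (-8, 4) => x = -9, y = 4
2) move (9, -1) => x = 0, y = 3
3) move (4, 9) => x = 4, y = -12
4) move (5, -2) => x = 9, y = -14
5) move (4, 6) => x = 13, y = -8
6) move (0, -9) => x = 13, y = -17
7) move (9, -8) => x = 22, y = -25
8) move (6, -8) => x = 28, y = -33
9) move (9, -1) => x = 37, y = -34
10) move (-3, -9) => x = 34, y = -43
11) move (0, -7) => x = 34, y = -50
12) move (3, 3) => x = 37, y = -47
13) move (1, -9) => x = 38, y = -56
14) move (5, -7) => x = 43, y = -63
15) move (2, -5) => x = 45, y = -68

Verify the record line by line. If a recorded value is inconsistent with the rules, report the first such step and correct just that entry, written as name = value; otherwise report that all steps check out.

step 3, y = 12

1. x = -1 + (-8) = -9, y = 0 + (4) = 4 (same as recorded)
2. x = -9 + (9) = 0, y = 4 + (-1) = 3 (same as recorded)
3. x = 0 + (4) = 4, y = 3 + (9) = 12 (not what was recorded)
First deviation found at step 3; the corrected entry is y = 12.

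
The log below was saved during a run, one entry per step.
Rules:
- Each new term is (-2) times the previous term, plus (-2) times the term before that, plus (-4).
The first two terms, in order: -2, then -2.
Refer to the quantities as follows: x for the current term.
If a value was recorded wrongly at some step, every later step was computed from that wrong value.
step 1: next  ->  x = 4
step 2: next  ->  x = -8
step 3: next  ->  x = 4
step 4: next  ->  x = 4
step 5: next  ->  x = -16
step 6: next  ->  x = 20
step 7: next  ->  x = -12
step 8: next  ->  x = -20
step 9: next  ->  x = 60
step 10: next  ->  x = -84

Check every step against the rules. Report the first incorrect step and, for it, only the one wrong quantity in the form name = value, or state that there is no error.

step 5, x = -20

Step 1: x = -2*(-2) + (-2)*(-2) + (-4) = 4 — in agreement.
Step 2: x = -2*(4) + (-2)*(-2) + (-4) = -8 — matches.
Step 3: x = -2*(-8) + (-2)*(4) + (-4) = 4 — verified.
Step 4: x = -2*(4) + (-2)*(-8) + (-4) = 4 — confirmed correct.
Step 5: x = -2*(4) + (-2)*(4) + (-4) = -20 — first mismatch against the log.
First deviation found at step 5; the corrected entry is x = -20.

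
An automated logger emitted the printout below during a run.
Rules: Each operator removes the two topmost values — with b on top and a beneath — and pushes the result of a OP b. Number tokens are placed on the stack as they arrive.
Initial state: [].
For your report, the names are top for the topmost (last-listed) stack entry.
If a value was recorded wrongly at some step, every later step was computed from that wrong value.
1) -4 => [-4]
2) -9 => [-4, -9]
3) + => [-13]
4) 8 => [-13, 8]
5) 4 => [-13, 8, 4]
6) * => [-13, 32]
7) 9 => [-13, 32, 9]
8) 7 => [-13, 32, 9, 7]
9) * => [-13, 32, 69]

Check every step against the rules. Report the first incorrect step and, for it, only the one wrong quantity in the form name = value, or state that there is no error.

Recomputing the run from the initial state:
step 1: [-4]
step 2: [-4, -9]
step 3: [-13]
step 4: [-13, 8]
step 5: [-13, 8, 4]
step 6: [-13, 32]
step 7: [-13, 32, 9]
step 8: [-13, 32, 9, 7]
step 9: [-13, 32, 63]
The first disagreement with the printout is at step 9, where the value should be top = 63.

step 9, top = 63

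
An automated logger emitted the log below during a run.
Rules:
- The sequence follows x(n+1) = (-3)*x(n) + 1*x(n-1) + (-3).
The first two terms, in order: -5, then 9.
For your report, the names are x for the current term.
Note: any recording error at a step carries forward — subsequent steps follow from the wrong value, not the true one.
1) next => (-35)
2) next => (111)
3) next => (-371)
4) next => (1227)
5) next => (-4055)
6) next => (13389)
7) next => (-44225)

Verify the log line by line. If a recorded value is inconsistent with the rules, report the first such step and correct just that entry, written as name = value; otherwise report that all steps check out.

Step 1: x = -3*(9) + (1)*(-5) + (-3) = -35 — exactly as logged.
Step 2: x = -3*(-35) + (1)*(9) + (-3) = 111 — no discrepancy.
Step 3: x = -3*(111) + (1)*(-35) + (-3) = -371 — confirmed correct.
Step 4: x = -3*(-371) + (1)*(111) + (-3) = 1221 — the log disagrees here.
That makes step 4 the first incorrect line — x = 1221 is what it should show.

step 4, x = 1221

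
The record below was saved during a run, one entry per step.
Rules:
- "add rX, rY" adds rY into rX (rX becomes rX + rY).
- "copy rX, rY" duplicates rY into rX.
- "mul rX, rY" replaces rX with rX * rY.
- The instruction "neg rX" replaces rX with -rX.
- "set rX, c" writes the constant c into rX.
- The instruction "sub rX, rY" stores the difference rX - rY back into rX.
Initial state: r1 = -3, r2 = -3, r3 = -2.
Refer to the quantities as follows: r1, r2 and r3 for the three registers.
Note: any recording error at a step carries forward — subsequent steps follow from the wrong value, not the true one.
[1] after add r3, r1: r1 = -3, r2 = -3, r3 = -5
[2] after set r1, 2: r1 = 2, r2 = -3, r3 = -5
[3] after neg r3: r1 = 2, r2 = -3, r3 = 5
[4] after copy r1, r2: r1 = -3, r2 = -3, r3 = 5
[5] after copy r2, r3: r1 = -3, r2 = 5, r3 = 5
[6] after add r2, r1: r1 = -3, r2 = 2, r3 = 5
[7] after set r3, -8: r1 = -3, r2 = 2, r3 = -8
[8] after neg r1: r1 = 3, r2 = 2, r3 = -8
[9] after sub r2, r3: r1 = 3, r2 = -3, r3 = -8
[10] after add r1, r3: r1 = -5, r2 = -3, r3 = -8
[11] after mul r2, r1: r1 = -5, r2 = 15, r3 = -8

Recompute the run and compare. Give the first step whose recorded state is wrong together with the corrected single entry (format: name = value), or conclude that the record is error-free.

step 9, r2 = 10

Recomputing the run from the initial state:
step 1: r1 = -3, r2 = -3, r3 = -5
step 2: r1 = 2, r2 = -3, r3 = -5
step 3: r1 = 2, r2 = -3, r3 = 5
step 4: r1 = -3, r2 = -3, r3 = 5
step 5: r1 = -3, r2 = 5, r3 = 5
step 6: r1 = -3, r2 = 2, r3 = 5
step 7: r1 = -3, r2 = 2, r3 = -8
step 8: r1 = 3, r2 = 2, r3 = -8
step 9: r1 = 3, r2 = 10, r3 = -8
step 10: r1 = -5, r2 = 10, r3 = -8
step 11: r1 = -5, r2 = -50, r3 = -8
The first disagreement with the record is at step 9, where the value should be r2 = 10.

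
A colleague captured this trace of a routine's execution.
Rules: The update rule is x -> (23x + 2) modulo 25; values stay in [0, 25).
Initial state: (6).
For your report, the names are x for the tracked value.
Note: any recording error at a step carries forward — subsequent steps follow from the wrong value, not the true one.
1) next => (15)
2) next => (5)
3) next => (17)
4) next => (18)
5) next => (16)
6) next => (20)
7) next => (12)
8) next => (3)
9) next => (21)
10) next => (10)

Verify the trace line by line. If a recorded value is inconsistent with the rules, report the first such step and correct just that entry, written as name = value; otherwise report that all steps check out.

Step 1: x = (23*6 + 2) mod 25 = 15 — agrees with the trace.
Step 2: x = (23*15 + 2) mod 25 = 22 — first mismatch against the trace.
Step 2 is the first one off; corrected, x = 22.

step 2, x = 22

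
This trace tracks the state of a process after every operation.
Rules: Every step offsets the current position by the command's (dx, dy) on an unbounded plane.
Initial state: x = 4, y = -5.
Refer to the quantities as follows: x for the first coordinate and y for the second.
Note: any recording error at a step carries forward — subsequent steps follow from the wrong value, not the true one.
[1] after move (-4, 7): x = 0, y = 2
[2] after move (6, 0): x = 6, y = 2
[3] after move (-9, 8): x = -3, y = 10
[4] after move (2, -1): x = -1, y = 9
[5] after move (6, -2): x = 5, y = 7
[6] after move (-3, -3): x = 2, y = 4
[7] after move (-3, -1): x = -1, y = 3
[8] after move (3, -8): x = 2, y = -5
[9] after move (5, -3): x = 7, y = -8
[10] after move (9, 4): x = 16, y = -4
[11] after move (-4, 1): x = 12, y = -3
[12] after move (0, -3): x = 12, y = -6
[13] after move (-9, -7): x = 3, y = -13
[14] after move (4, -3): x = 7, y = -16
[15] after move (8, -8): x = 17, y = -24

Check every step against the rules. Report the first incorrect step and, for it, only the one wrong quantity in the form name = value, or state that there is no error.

1. x = 4 + (-4) = 0, y = -5 + (7) = 2 (checks out)
2. x = 0 + (6) = 6, y = 2 + (0) = 2 (no discrepancy)
3. x = 6 + (-9) = -3, y = 2 + (8) = 10 (checks out)
4. x = -3 + (2) = -1, y = 10 + (-1) = 9 (agrees with the trace)
5. x = -1 + (6) = 5, y = 9 + (-2) = 7 (verified)
6. x = 5 + (-3) = 2, y = 7 + (-3) = 4 (verified)
7. x = 2 + (-3) = -1, y = 4 + (-1) = 3 (confirmed correct)
8. x = -1 + (3) = 2, y = 3 + (-8) = -5 (checks out)
9. x = 2 + (5) = 7, y = -5 + (-3) = -8 (same as recorded)
10. x = 7 + (9) = 16, y = -8 + (4) = -4 (checks out)
11. x = 16 + (-4) = 12, y = -4 + (1) = -3 (verified)
12. x = 12 + (0) = 12, y = -3 + (-3) = -6 (checks out)
13. x = 12 + (-9) = 3, y = -6 + (-7) = -13 (same as recorded)
14. x = 3 + (4) = 7, y = -13 + (-3) = -16 (confirmed correct)
15. x = 7 + (8) = 15, y = -16 + (-8) = -24 (not what was recorded)
First incorrect step: 15; the correct value is x = 15.

step 15, x = 15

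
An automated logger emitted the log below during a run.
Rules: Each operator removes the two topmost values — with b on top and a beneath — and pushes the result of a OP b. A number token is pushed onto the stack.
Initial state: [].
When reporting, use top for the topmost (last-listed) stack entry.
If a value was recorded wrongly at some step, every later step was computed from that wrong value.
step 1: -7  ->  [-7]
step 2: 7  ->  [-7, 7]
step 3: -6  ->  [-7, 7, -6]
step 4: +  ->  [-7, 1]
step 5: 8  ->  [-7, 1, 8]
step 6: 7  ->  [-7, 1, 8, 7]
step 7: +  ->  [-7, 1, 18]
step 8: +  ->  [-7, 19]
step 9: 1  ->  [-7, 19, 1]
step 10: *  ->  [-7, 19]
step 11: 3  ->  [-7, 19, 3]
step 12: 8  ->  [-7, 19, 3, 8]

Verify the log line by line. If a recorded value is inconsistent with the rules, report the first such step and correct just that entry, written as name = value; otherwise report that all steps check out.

step 7, top = 15

Recomputing the run from the initial state:
step 1: [-7]
step 2: [-7, 7]
step 3: [-7, 7, -6]
step 4: [-7, 1]
step 5: [-7, 1, 8]
step 6: [-7, 1, 8, 7]
step 7: [-7, 1, 15]
step 8: [-7, 16]
step 9: [-7, 16, 1]
step 10: [-7, 16]
step 11: [-7, 16, 3]
step 12: [-7, 16, 3, 8]
The first disagreement with the log is at step 7, where the value should be top = 15.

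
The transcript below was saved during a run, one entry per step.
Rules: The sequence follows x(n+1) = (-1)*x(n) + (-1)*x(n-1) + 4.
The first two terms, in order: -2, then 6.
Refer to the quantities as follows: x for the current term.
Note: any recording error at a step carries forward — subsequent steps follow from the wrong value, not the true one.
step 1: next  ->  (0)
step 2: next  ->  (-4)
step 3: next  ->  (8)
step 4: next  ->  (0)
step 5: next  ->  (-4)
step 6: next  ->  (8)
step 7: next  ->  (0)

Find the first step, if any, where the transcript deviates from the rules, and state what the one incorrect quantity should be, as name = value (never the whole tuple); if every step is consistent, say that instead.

Step 1: x = -1*(6) + (-1)*(-2) + (4) = 0 — exactly as logged.
Step 2: x = -1*(0) + (-1)*(6) + (4) = -2 — not what was recorded.
Step 2 is the first one off; corrected, x = -2.

step 2, x = -2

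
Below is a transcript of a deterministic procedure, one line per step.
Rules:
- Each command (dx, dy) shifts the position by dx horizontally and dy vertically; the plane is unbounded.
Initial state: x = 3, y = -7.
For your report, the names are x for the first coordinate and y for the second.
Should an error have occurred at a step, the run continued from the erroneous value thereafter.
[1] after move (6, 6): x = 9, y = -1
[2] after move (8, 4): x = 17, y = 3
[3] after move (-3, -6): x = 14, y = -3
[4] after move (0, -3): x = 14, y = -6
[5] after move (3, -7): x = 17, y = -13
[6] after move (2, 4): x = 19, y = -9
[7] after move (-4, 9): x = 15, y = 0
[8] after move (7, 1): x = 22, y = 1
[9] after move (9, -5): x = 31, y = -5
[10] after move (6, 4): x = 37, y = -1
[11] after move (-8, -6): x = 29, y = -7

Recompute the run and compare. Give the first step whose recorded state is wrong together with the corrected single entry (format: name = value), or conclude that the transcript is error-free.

step 9, y = -4

Recomputing the run from the initial state:
step 1: x = 9, y = -1
step 2: x = 17, y = 3
step 3: x = 14, y = -3
step 4: x = 14, y = -6
step 5: x = 17, y = -13
step 6: x = 19, y = -9
step 7: x = 15, y = 0
step 8: x = 22, y = 1
step 9: x = 31, y = -4
step 10: x = 37, y = 0
step 11: x = 29, y = -6
The first disagreement with the transcript is at step 9, where the value should be y = -4.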